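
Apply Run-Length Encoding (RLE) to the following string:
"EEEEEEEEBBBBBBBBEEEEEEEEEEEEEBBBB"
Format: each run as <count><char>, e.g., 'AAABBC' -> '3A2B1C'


Scanning runs left to right:
  i=0: run of 'E' x 8 -> '8E'
  i=8: run of 'B' x 8 -> '8B'
  i=16: run of 'E' x 13 -> '13E'
  i=29: run of 'B' x 4 -> '4B'

RLE = 8E8B13E4B


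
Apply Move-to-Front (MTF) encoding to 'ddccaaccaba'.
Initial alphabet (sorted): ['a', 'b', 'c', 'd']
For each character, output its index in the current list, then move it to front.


MTF encoding:
'd': index 3 in ['a', 'b', 'c', 'd'] -> ['d', 'a', 'b', 'c']
'd': index 0 in ['d', 'a', 'b', 'c'] -> ['d', 'a', 'b', 'c']
'c': index 3 in ['d', 'a', 'b', 'c'] -> ['c', 'd', 'a', 'b']
'c': index 0 in ['c', 'd', 'a', 'b'] -> ['c', 'd', 'a', 'b']
'a': index 2 in ['c', 'd', 'a', 'b'] -> ['a', 'c', 'd', 'b']
'a': index 0 in ['a', 'c', 'd', 'b'] -> ['a', 'c', 'd', 'b']
'c': index 1 in ['a', 'c', 'd', 'b'] -> ['c', 'a', 'd', 'b']
'c': index 0 in ['c', 'a', 'd', 'b'] -> ['c', 'a', 'd', 'b']
'a': index 1 in ['c', 'a', 'd', 'b'] -> ['a', 'c', 'd', 'b']
'b': index 3 in ['a', 'c', 'd', 'b'] -> ['b', 'a', 'c', 'd']
'a': index 1 in ['b', 'a', 'c', 'd'] -> ['a', 'b', 'c', 'd']


Output: [3, 0, 3, 0, 2, 0, 1, 0, 1, 3, 1]


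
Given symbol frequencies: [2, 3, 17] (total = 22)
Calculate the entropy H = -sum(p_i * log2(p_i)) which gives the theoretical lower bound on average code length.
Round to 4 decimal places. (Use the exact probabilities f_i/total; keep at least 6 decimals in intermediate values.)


Per-symbol terms -p_i * log2(p_i) with p_i = f_i/22:
  p = 2/22 = 0.090909: log2(p) = -3.459432, -p*log2(p) = 0.314494
  p = 3/22 = 0.136364: log2(p) = -2.874469, -p*log2(p) = 0.391973
  p = 17/22 = 0.772727: log2(p) = -0.371969, -p*log2(p) = 0.287430
H = 0.314494 + 0.391973 + 0.287430 = 0.993897

H = 0.9939 bits/symbol


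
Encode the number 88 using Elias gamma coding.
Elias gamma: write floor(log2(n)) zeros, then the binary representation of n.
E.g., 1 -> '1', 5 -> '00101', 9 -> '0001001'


num_bits = floor(log2(88)) + 1 = 7
leading_zeros = num_bits - 1 = 6
binary(88) = 1011000

Elias gamma(88) = '000000' + '1011000' = 0000001011000 (13 bits)


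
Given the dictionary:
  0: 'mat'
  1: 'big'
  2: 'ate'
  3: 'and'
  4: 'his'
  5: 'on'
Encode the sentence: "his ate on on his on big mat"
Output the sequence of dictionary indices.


Look up each word in the dictionary:
  'his' -> 4
  'ate' -> 2
  'on' -> 5
  'on' -> 5
  'his' -> 4
  'on' -> 5
  'big' -> 1
  'mat' -> 0

Encoded: [4, 2, 5, 5, 4, 5, 1, 0]


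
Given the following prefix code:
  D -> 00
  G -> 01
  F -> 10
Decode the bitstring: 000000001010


Decoding step by step:
Bits 00 -> D
Bits 00 -> D
Bits 00 -> D
Bits 00 -> D
Bits 10 -> F
Bits 10 -> F


Decoded message: DDDDFF


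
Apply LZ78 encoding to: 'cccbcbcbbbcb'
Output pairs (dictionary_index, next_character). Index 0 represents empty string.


LZ78 encoding steps:
Dictionary: {0: ''}
Step 1: w='' (idx 0), next='c' -> output (0, 'c'), add 'c' as idx 1
Step 2: w='c' (idx 1), next='c' -> output (1, 'c'), add 'cc' as idx 2
Step 3: w='' (idx 0), next='b' -> output (0, 'b'), add 'b' as idx 3
Step 4: w='c' (idx 1), next='b' -> output (1, 'b'), add 'cb' as idx 4
Step 5: w='cb' (idx 4), next='b' -> output (4, 'b'), add 'cbb' as idx 5
Step 6: w='b' (idx 3), next='c' -> output (3, 'c'), add 'bc' as idx 6
Step 7: w='b' (idx 3), end of input -> output (3, '')


Encoded: [(0, 'c'), (1, 'c'), (0, 'b'), (1, 'b'), (4, 'b'), (3, 'c'), (3, '')]


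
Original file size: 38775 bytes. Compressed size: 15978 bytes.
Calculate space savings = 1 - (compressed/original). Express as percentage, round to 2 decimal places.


ratio = compressed/original = 15978/38775 = 0.41207
savings = 1 - ratio = 1 - 0.41207 = 0.58793
as a percentage: 0.58793 * 100 = 58.79%

Space savings = 1 - 15978/38775 = 58.79%


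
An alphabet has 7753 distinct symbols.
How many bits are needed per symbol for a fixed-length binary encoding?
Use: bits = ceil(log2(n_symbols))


log2(7753) = 12.9205
Bracket: 2^12 = 4096 < 7753 <= 2^13 = 8192
So ceil(log2(7753)) = 13

bits = ceil(log2(7753)) = ceil(12.9205) = 13 bits


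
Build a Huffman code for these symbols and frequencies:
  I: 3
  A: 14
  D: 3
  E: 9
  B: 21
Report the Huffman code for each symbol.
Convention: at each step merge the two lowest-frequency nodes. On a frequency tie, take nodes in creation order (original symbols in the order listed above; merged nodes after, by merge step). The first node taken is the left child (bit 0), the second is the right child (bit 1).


Huffman tree construction:
Step 1: Merge I(3) + D(3) = 6
Step 2: Merge (I+D)(6) + E(9) = 15
Step 3: Merge A(14) + ((I+D)+E)(15) = 29
Step 4: Merge B(21) + (A+((I+D)+E))(29) = 50
Read each symbol's code off the tree from the root (left child = 0, right child = 1).

Codes:
  I: 1100 (length 4)
  A: 10 (length 2)
  D: 1101 (length 4)
  E: 111 (length 3)
  B: 0 (length 1)
Average code length: 100/50 = 2.0000 bits/symbol


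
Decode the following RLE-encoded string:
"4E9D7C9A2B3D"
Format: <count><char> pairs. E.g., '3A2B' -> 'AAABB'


Expanding each <count><char> pair:
  4E -> 'EEEE'
  9D -> 'DDDDDDDDD'
  7C -> 'CCCCCCC'
  9A -> 'AAAAAAAAA'
  2B -> 'BB'
  3D -> 'DDD'

Decoded = EEEEDDDDDDDDDCCCCCCCAAAAAAAAABBDDD


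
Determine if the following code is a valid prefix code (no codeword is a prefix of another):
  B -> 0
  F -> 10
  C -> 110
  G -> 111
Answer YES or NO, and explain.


Checking each pair (does one codeword prefix another?):
  B='0' vs F='10': no prefix
  B='0' vs C='110': no prefix
  B='0' vs G='111': no prefix
  F='10' vs B='0': no prefix
  F='10' vs C='110': no prefix
  F='10' vs G='111': no prefix
  C='110' vs B='0': no prefix
  C='110' vs F='10': no prefix
  C='110' vs G='111': no prefix
  G='111' vs B='0': no prefix
  G='111' vs F='10': no prefix
  G='111' vs C='110': no prefix
No violation found over all pairs.

YES -- this is a valid prefix code. No codeword is a prefix of any other codeword.


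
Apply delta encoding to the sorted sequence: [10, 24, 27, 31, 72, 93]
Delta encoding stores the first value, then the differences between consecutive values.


First value: 10
Deltas:
  24 - 10 = 14
  27 - 24 = 3
  31 - 27 = 4
  72 - 31 = 41
  93 - 72 = 21


Delta encoded: [10, 14, 3, 4, 41, 21]


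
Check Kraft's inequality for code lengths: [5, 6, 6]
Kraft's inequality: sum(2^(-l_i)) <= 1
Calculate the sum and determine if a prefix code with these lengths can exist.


Sum = 2^(-5) + 2^(-6) + 2^(-6)
    = 0.03125 + 0.015625 + 0.015625
    = 4/64 = 0.0625
Since 0.0625 <= 1, Kraft's inequality IS satisfied.
A prefix code with these lengths CAN exist.

Kraft sum = 0.0625. Satisfied.


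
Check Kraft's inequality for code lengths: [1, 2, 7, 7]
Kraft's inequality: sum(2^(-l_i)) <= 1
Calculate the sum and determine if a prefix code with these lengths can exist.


Sum = 2^(-1) + 2^(-2) + 2^(-7) + 2^(-7)
    = 0.5 + 0.25 + 0.0078125 + 0.0078125
    = 98/128 = 0.765625
Since 0.765625 <= 1, Kraft's inequality IS satisfied.
A prefix code with these lengths CAN exist.

Kraft sum = 0.765625. Satisfied.


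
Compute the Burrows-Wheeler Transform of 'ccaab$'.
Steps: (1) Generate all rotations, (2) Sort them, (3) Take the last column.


Rotations (sorted):
  0: $ccaab -> last char: b
  1: aab$cc -> last char: c
  2: ab$cca -> last char: a
  3: b$ccaa -> last char: a
  4: caab$c -> last char: c
  5: ccaab$ -> last char: $


BWT = bcaac$


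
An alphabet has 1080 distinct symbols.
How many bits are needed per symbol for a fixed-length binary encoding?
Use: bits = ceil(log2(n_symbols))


log2(1080) = 10.0768
Bracket: 2^10 = 1024 < 1080 <= 2^11 = 2048
So ceil(log2(1080)) = 11

bits = ceil(log2(1080)) = ceil(10.0768) = 11 bits


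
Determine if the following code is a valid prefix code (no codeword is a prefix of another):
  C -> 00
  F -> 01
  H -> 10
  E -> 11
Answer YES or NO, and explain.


Checking each pair (does one codeword prefix another?):
  C='00' vs F='01': no prefix
  C='00' vs H='10': no prefix
  C='00' vs E='11': no prefix
  F='01' vs C='00': no prefix
  F='01' vs H='10': no prefix
  F='01' vs E='11': no prefix
  H='10' vs C='00': no prefix
  H='10' vs F='01': no prefix
  H='10' vs E='11': no prefix
  E='11' vs C='00': no prefix
  E='11' vs F='01': no prefix
  E='11' vs H='10': no prefix
No violation found over all pairs.

YES -- this is a valid prefix code. No codeword is a prefix of any other codeword.


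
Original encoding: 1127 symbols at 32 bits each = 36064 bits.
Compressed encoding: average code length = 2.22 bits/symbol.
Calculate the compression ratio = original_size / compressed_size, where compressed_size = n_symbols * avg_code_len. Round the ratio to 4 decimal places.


original_size = n_symbols * orig_bits = 1127 * 32 = 36064 bits
compressed_size = n_symbols * avg_code_len = 1127 * 2.22 = 2501.94 bits
ratio = original_size / compressed_size = 36064 / 2501.94 = 14.4144

Compression ratio = 14.4144


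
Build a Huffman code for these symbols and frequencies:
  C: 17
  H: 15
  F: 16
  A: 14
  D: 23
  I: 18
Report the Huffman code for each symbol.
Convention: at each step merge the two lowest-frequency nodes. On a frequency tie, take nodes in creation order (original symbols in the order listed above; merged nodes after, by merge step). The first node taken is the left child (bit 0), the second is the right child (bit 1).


Huffman tree construction:
Step 1: Merge A(14) + H(15) = 29
Step 2: Merge F(16) + C(17) = 33
Step 3: Merge I(18) + D(23) = 41
Step 4: Merge (A+H)(29) + (F+C)(33) = 62
Step 5: Merge (I+D)(41) + ((A+H)+(F+C))(62) = 103
Read each symbol's code off the tree from the root (left child = 0, right child = 1).

Codes:
  C: 111 (length 3)
  H: 101 (length 3)
  F: 110 (length 3)
  A: 100 (length 3)
  D: 01 (length 2)
  I: 00 (length 2)
Average code length: 268/103 = 2.6019 bits/symbol


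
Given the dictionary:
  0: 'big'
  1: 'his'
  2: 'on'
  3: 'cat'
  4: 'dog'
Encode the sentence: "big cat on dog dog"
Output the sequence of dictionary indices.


Look up each word in the dictionary:
  'big' -> 0
  'cat' -> 3
  'on' -> 2
  'dog' -> 4
  'dog' -> 4

Encoded: [0, 3, 2, 4, 4]


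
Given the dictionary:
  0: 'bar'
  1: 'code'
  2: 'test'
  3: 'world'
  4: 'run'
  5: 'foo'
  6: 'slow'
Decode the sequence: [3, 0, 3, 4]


Look up each index in the dictionary:
  3 -> 'world'
  0 -> 'bar'
  3 -> 'world'
  4 -> 'run'

Decoded: "world bar world run"


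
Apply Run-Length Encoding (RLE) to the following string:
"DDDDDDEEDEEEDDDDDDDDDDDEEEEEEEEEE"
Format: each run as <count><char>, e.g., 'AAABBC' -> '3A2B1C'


Scanning runs left to right:
  i=0: run of 'D' x 6 -> '6D'
  i=6: run of 'E' x 2 -> '2E'
  i=8: run of 'D' x 1 -> '1D'
  i=9: run of 'E' x 3 -> '3E'
  i=12: run of 'D' x 11 -> '11D'
  i=23: run of 'E' x 10 -> '10E'

RLE = 6D2E1D3E11D10E


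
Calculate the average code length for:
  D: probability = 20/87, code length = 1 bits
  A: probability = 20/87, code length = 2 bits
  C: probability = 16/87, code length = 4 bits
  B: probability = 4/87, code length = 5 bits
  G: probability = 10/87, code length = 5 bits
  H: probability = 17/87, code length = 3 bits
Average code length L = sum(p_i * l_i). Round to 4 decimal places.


Weighted contributions p_i * l_i:
  D: (20/87) * 1 = 20/87
  A: (20/87) * 2 = 40/87
  C: (16/87) * 4 = 64/87
  B: (4/87) * 5 = 20/87
  G: (10/87) * 5 = 50/87
  H: (17/87) * 3 = 51/87
Sum = (20 + 40 + 64 + 20 + 50 + 51)/87 = 245/87

L = 245/87 = 2.8161 bits/symbol


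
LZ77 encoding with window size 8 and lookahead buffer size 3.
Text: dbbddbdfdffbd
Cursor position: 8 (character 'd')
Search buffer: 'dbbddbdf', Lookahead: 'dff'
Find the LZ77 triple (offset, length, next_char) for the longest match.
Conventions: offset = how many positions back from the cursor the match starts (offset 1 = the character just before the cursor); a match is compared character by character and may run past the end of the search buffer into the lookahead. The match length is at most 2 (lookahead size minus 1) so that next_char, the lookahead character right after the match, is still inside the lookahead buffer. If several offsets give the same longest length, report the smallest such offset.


Try each offset into the search buffer:
  offset=1 (pos 7, char 'f'): match length 0
  offset=2 (pos 6, char 'd'): match length 2
  offset=3 (pos 5, char 'b'): match length 0
  offset=4 (pos 4, char 'd'): match length 1
  offset=5 (pos 3, char 'd'): match length 1
  offset=6 (pos 2, char 'b'): match length 0
  offset=7 (pos 1, char 'b'): match length 0
  offset=8 (pos 0, char 'd'): match length 1
Longest match has length 2 at offset 2.
next_char = character at position 8 + 2 = 10 -> 'f'

Best match: offset=2, length=2 (matching 'df' starting at position 6)
LZ77 triple: (2, 2, 'f')


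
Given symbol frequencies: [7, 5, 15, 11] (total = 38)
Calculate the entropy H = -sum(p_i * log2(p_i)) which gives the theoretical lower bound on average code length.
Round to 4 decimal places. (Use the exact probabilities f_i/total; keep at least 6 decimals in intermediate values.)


Per-symbol terms -p_i * log2(p_i) with p_i = f_i/38:
  p = 7/38 = 0.184211: log2(p) = -2.440573, -p*log2(p) = 0.449579
  p = 5/38 = 0.131579: log2(p) = -2.925999, -p*log2(p) = 0.385000
  p = 15/38 = 0.394737: log2(p) = -1.341037, -p*log2(p) = 0.529357
  p = 11/38 = 0.289474: log2(p) = -1.788496, -p*log2(p) = 0.517722
H = 0.449579 + 0.385000 + 0.529357 + 0.517722 = 1.881658

H = 1.8817 bits/symbol


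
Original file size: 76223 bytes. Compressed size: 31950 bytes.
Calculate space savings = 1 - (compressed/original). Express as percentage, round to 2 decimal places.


ratio = compressed/original = 31950/76223 = 0.419165
savings = 1 - ratio = 1 - 0.419165 = 0.580835
as a percentage: 0.580835 * 100 = 58.08%

Space savings = 1 - 31950/76223 = 58.08%


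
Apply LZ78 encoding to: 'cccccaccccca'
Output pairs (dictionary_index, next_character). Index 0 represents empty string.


LZ78 encoding steps:
Dictionary: {0: ''}
Step 1: w='' (idx 0), next='c' -> output (0, 'c'), add 'c' as idx 1
Step 2: w='c' (idx 1), next='c' -> output (1, 'c'), add 'cc' as idx 2
Step 3: w='cc' (idx 2), next='a' -> output (2, 'a'), add 'cca' as idx 3
Step 4: w='cc' (idx 2), next='c' -> output (2, 'c'), add 'ccc' as idx 4
Step 5: w='cca' (idx 3), end of input -> output (3, '')


Encoded: [(0, 'c'), (1, 'c'), (2, 'a'), (2, 'c'), (3, '')]


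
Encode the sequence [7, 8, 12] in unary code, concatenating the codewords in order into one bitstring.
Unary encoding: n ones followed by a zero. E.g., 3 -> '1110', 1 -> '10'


Encode each number as n ones followed by a terminating 0:
  7 -> 11111110 (8 bits)
  8 -> 111111110 (9 bits)
  12 -> 1111111111110 (13 bits)
Total length = 8 + 9 + 13 = 30 bits.

Unary([7, 8, 12]) = 111111101111111101111111111110 (30 bits)


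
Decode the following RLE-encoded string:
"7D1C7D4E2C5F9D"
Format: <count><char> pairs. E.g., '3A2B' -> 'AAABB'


Expanding each <count><char> pair:
  7D -> 'DDDDDDD'
  1C -> 'C'
  7D -> 'DDDDDDD'
  4E -> 'EEEE'
  2C -> 'CC'
  5F -> 'FFFFF'
  9D -> 'DDDDDDDDD'

Decoded = DDDDDDDCDDDDDDDEEEECCFFFFFDDDDDDDDD


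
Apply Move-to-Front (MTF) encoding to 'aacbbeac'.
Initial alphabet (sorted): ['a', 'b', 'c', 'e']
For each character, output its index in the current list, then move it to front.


MTF encoding:
'a': index 0 in ['a', 'b', 'c', 'e'] -> ['a', 'b', 'c', 'e']
'a': index 0 in ['a', 'b', 'c', 'e'] -> ['a', 'b', 'c', 'e']
'c': index 2 in ['a', 'b', 'c', 'e'] -> ['c', 'a', 'b', 'e']
'b': index 2 in ['c', 'a', 'b', 'e'] -> ['b', 'c', 'a', 'e']
'b': index 0 in ['b', 'c', 'a', 'e'] -> ['b', 'c', 'a', 'e']
'e': index 3 in ['b', 'c', 'a', 'e'] -> ['e', 'b', 'c', 'a']
'a': index 3 in ['e', 'b', 'c', 'a'] -> ['a', 'e', 'b', 'c']
'c': index 3 in ['a', 'e', 'b', 'c'] -> ['c', 'a', 'e', 'b']


Output: [0, 0, 2, 2, 0, 3, 3, 3]


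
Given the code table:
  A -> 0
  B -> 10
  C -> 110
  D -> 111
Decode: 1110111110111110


Decoding:
111 -> D
0 -> A
111 -> D
110 -> C
111 -> D
110 -> C


Result: DADCDC


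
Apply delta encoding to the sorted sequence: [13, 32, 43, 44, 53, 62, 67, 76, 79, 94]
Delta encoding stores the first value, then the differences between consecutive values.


First value: 13
Deltas:
  32 - 13 = 19
  43 - 32 = 11
  44 - 43 = 1
  53 - 44 = 9
  62 - 53 = 9
  67 - 62 = 5
  76 - 67 = 9
  79 - 76 = 3
  94 - 79 = 15


Delta encoded: [13, 19, 11, 1, 9, 9, 5, 9, 3, 15]


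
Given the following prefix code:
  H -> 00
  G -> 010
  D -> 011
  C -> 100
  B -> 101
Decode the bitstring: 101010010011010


Decoding step by step:
Bits 101 -> B
Bits 010 -> G
Bits 010 -> G
Bits 011 -> D
Bits 010 -> G


Decoded message: BGGDG


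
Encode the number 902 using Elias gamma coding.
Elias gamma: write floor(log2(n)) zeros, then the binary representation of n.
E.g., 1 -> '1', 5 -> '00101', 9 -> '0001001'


num_bits = floor(log2(902)) + 1 = 10
leading_zeros = num_bits - 1 = 9
binary(902) = 1110000110

Elias gamma(902) = '000000000' + '1110000110' = 0000000001110000110 (19 bits)


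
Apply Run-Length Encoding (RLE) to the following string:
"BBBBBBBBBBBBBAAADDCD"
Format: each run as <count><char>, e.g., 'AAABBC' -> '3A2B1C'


Scanning runs left to right:
  i=0: run of 'B' x 13 -> '13B'
  i=13: run of 'A' x 3 -> '3A'
  i=16: run of 'D' x 2 -> '2D'
  i=18: run of 'C' x 1 -> '1C'
  i=19: run of 'D' x 1 -> '1D'

RLE = 13B3A2D1C1D


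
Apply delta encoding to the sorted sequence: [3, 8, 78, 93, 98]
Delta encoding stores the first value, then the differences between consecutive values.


First value: 3
Deltas:
  8 - 3 = 5
  78 - 8 = 70
  93 - 78 = 15
  98 - 93 = 5


Delta encoded: [3, 5, 70, 15, 5]


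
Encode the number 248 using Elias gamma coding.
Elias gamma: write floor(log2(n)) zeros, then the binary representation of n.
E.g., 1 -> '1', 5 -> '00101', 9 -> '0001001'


num_bits = floor(log2(248)) + 1 = 8
leading_zeros = num_bits - 1 = 7
binary(248) = 11111000

Elias gamma(248) = '0000000' + '11111000' = 000000011111000 (15 bits)


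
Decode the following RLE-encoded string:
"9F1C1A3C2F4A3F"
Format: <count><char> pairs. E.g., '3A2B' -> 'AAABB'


Expanding each <count><char> pair:
  9F -> 'FFFFFFFFF'
  1C -> 'C'
  1A -> 'A'
  3C -> 'CCC'
  2F -> 'FF'
  4A -> 'AAAA'
  3F -> 'FFF'

Decoded = FFFFFFFFFCACCCFFAAAAFFF


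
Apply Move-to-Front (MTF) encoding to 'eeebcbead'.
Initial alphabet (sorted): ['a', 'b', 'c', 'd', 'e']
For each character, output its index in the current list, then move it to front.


MTF encoding:
'e': index 4 in ['a', 'b', 'c', 'd', 'e'] -> ['e', 'a', 'b', 'c', 'd']
'e': index 0 in ['e', 'a', 'b', 'c', 'd'] -> ['e', 'a', 'b', 'c', 'd']
'e': index 0 in ['e', 'a', 'b', 'c', 'd'] -> ['e', 'a', 'b', 'c', 'd']
'b': index 2 in ['e', 'a', 'b', 'c', 'd'] -> ['b', 'e', 'a', 'c', 'd']
'c': index 3 in ['b', 'e', 'a', 'c', 'd'] -> ['c', 'b', 'e', 'a', 'd']
'b': index 1 in ['c', 'b', 'e', 'a', 'd'] -> ['b', 'c', 'e', 'a', 'd']
'e': index 2 in ['b', 'c', 'e', 'a', 'd'] -> ['e', 'b', 'c', 'a', 'd']
'a': index 3 in ['e', 'b', 'c', 'a', 'd'] -> ['a', 'e', 'b', 'c', 'd']
'd': index 4 in ['a', 'e', 'b', 'c', 'd'] -> ['d', 'a', 'e', 'b', 'c']


Output: [4, 0, 0, 2, 3, 1, 2, 3, 4]


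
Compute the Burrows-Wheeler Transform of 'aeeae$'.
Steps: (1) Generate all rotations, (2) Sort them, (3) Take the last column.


Rotations (sorted):
  0: $aeeae -> last char: e
  1: ae$aee -> last char: e
  2: aeeae$ -> last char: $
  3: e$aeea -> last char: a
  4: eae$ae -> last char: e
  5: eeae$a -> last char: a


BWT = ee$aea


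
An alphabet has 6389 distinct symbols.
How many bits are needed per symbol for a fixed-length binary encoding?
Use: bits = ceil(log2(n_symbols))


log2(6389) = 12.6414
Bracket: 2^12 = 4096 < 6389 <= 2^13 = 8192
So ceil(log2(6389)) = 13

bits = ceil(log2(6389)) = ceil(12.6414) = 13 bits


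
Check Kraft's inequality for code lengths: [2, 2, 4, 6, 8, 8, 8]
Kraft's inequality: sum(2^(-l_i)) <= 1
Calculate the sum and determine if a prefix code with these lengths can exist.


Sum = 2^(-2) + 2^(-2) + 2^(-4) + 2^(-6) + 2^(-8) + 2^(-8) + 2^(-8)
    = 0.25 + 0.25 + 0.0625 + 0.015625 + 0.00390625 + 0.00390625 + 0.00390625
    = 151/256 = 0.58984375
Since 0.58984375 <= 1, Kraft's inequality IS satisfied.
A prefix code with these lengths CAN exist.

Kraft sum = 0.58984375. Satisfied.


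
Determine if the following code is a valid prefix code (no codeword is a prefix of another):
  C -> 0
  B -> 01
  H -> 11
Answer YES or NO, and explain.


Checking each pair (does one codeword prefix another?):
  C='0' vs B='01': prefix -- VIOLATION

NO -- this is NOT a valid prefix code. C (0) is a prefix of B (01).


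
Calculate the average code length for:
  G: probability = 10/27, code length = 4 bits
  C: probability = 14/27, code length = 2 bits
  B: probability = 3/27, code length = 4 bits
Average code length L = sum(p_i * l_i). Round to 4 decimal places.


Weighted contributions p_i * l_i:
  G: (10/27) * 4 = 40/27
  C: (14/27) * 2 = 28/27
  B: (3/27) * 4 = 12/27
Sum = (40 + 28 + 12)/27 = 80/27

L = 80/27 = 2.9630 bits/symbol


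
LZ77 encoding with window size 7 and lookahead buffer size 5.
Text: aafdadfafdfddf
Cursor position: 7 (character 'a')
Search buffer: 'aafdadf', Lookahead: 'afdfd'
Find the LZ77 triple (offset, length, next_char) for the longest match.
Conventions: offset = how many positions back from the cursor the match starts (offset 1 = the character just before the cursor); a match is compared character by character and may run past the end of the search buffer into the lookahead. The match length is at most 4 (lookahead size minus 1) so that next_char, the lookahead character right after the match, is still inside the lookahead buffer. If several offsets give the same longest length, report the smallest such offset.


Try each offset into the search buffer:
  offset=1 (pos 6, char 'f'): match length 0
  offset=2 (pos 5, char 'd'): match length 0
  offset=3 (pos 4, char 'a'): match length 1
  offset=4 (pos 3, char 'd'): match length 0
  offset=5 (pos 2, char 'f'): match length 0
  offset=6 (pos 1, char 'a'): match length 3
  offset=7 (pos 0, char 'a'): match length 1
Longest match has length 3 at offset 6.
next_char = character at position 7 + 3 = 10 -> 'f'

Best match: offset=6, length=3 (matching 'afd' starting at position 1)
LZ77 triple: (6, 3, 'f')


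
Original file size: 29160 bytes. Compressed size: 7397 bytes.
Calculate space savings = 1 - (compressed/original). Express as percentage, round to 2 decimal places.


ratio = compressed/original = 7397/29160 = 0.253669
savings = 1 - ratio = 1 - 0.253669 = 0.746331
as a percentage: 0.746331 * 100 = 74.63%

Space savings = 1 - 7397/29160 = 74.63%


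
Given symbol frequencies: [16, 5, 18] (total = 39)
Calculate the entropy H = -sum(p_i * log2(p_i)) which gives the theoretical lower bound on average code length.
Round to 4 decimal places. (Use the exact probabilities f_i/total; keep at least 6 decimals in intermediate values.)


Per-symbol terms -p_i * log2(p_i) with p_i = f_i/39:
  p = 16/39 = 0.410256: log2(p) = -1.285402, -p*log2(p) = 0.527345
  p = 5/39 = 0.128205: log2(p) = -2.963474, -p*log2(p) = 0.379933
  p = 18/39 = 0.461538: log2(p) = -1.115477, -p*log2(p) = 0.514836
H = 0.527345 + 0.379933 + 0.514836 = 1.422114

H = 1.4221 bits/symbol


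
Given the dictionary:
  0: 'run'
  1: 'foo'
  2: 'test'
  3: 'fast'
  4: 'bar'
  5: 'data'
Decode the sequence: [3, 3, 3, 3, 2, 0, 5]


Look up each index in the dictionary:
  3 -> 'fast'
  3 -> 'fast'
  3 -> 'fast'
  3 -> 'fast'
  2 -> 'test'
  0 -> 'run'
  5 -> 'data'

Decoded: "fast fast fast fast test run data"


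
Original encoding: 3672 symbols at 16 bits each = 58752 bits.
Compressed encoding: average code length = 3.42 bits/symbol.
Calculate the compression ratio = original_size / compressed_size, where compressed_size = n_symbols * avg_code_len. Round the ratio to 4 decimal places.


original_size = n_symbols * orig_bits = 3672 * 16 = 58752 bits
compressed_size = n_symbols * avg_code_len = 3672 * 3.42 = 12558.24 bits
ratio = original_size / compressed_size = 58752 / 12558.24 = 4.6784

Compression ratio = 4.6784


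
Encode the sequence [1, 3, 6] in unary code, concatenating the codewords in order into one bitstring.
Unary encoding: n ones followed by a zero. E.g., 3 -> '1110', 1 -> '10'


Encode each number as n ones followed by a terminating 0:
  1 -> 10 (2 bits)
  3 -> 1110 (4 bits)
  6 -> 1111110 (7 bits)
Total length = 2 + 4 + 7 = 13 bits.

Unary([1, 3, 6]) = 1011101111110 (13 bits)


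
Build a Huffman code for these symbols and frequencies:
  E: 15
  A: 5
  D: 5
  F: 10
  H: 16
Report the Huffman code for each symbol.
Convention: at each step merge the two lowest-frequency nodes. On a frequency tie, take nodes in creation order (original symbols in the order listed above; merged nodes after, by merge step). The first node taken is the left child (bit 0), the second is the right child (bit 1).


Huffman tree construction:
Step 1: Merge A(5) + D(5) = 10
Step 2: Merge F(10) + (A+D)(10) = 20
Step 3: Merge E(15) + H(16) = 31
Step 4: Merge (F+(A+D))(20) + (E+H)(31) = 51
Read each symbol's code off the tree from the root (left child = 0, right child = 1).

Codes:
  E: 10 (length 2)
  A: 010 (length 3)
  D: 011 (length 3)
  F: 00 (length 2)
  H: 11 (length 2)
Average code length: 112/51 = 2.1961 bits/symbol


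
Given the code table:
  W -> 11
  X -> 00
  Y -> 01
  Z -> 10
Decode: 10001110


Decoding:
10 -> Z
00 -> X
11 -> W
10 -> Z


Result: ZXWZ


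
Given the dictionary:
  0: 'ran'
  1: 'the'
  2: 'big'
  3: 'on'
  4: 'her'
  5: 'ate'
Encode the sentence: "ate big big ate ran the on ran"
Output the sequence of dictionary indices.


Look up each word in the dictionary:
  'ate' -> 5
  'big' -> 2
  'big' -> 2
  'ate' -> 5
  'ran' -> 0
  'the' -> 1
  'on' -> 3
  'ran' -> 0

Encoded: [5, 2, 2, 5, 0, 1, 3, 0]


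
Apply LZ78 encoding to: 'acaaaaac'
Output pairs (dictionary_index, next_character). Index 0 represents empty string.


LZ78 encoding steps:
Dictionary: {0: ''}
Step 1: w='' (idx 0), next='a' -> output (0, 'a'), add 'a' as idx 1
Step 2: w='' (idx 0), next='c' -> output (0, 'c'), add 'c' as idx 2
Step 3: w='a' (idx 1), next='a' -> output (1, 'a'), add 'aa' as idx 3
Step 4: w='aa' (idx 3), next='a' -> output (3, 'a'), add 'aaa' as idx 4
Step 5: w='c' (idx 2), end of input -> output (2, '')


Encoded: [(0, 'a'), (0, 'c'), (1, 'a'), (3, 'a'), (2, '')]


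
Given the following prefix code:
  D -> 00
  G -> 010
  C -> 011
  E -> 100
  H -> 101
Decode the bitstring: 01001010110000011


Decoding step by step:
Bits 010 -> G
Bits 010 -> G
Bits 101 -> H
Bits 100 -> E
Bits 00 -> D
Bits 011 -> C


Decoded message: GGHEDC


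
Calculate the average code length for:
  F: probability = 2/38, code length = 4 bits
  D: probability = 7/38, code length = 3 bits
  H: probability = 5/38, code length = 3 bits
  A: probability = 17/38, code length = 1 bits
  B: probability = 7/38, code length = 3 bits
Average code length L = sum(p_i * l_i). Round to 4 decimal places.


Weighted contributions p_i * l_i:
  F: (2/38) * 4 = 8/38
  D: (7/38) * 3 = 21/38
  H: (5/38) * 3 = 15/38
  A: (17/38) * 1 = 17/38
  B: (7/38) * 3 = 21/38
Sum = (8 + 21 + 15 + 17 + 21)/38 = 82/38

L = 82/38 = 2.1579 bits/symbol


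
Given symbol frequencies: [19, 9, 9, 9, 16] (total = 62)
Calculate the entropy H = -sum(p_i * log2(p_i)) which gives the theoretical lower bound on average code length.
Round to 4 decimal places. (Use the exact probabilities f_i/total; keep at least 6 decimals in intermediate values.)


Per-symbol terms -p_i * log2(p_i) with p_i = f_i/62:
  p = 19/62 = 0.306452: log2(p) = -1.706269, -p*log2(p) = 0.522889
  p = 9/62 = 0.145161: log2(p) = -2.784271, -p*log2(p) = 0.404168
  p = 9/62 = 0.145161: log2(p) = -2.784271, -p*log2(p) = 0.404168
  p = 9/62 = 0.145161: log2(p) = -2.784271, -p*log2(p) = 0.404168
  p = 16/62 = 0.258065: log2(p) = -1.954196, -p*log2(p) = 0.504309
H = 0.522889 + 0.404168 + 0.404168 + 0.404168 + 0.504309 = 2.239702

H = 2.2397 bits/symbol


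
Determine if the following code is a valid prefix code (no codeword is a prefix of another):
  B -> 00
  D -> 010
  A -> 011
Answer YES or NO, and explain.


Checking each pair (does one codeword prefix another?):
  B='00' vs D='010': no prefix
  B='00' vs A='011': no prefix
  D='010' vs B='00': no prefix
  D='010' vs A='011': no prefix
  A='011' vs B='00': no prefix
  A='011' vs D='010': no prefix
No violation found over all pairs.

YES -- this is a valid prefix code. No codeword is a prefix of any other codeword.


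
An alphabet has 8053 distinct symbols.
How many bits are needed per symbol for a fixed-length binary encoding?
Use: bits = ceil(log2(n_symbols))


log2(8053) = 12.9753
Bracket: 2^12 = 4096 < 8053 <= 2^13 = 8192
So ceil(log2(8053)) = 13

bits = ceil(log2(8053)) = ceil(12.9753) = 13 bits


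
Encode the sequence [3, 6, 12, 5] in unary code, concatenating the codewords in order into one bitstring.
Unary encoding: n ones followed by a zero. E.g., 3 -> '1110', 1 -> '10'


Encode each number as n ones followed by a terminating 0:
  3 -> 1110 (4 bits)
  6 -> 1111110 (7 bits)
  12 -> 1111111111110 (13 bits)
  5 -> 111110 (6 bits)
Total length = 4 + 7 + 13 + 6 = 30 bits.

Unary([3, 6, 12, 5]) = 111011111101111111111110111110 (30 bits)


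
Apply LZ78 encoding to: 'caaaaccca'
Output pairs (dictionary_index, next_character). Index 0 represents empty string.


LZ78 encoding steps:
Dictionary: {0: ''}
Step 1: w='' (idx 0), next='c' -> output (0, 'c'), add 'c' as idx 1
Step 2: w='' (idx 0), next='a' -> output (0, 'a'), add 'a' as idx 2
Step 3: w='a' (idx 2), next='a' -> output (2, 'a'), add 'aa' as idx 3
Step 4: w='a' (idx 2), next='c' -> output (2, 'c'), add 'ac' as idx 4
Step 5: w='c' (idx 1), next='c' -> output (1, 'c'), add 'cc' as idx 5
Step 6: w='a' (idx 2), end of input -> output (2, '')


Encoded: [(0, 'c'), (0, 'a'), (2, 'a'), (2, 'c'), (1, 'c'), (2, '')]


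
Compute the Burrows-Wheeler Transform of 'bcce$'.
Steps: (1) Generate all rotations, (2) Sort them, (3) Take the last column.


Rotations (sorted):
  0: $bcce -> last char: e
  1: bcce$ -> last char: $
  2: cce$b -> last char: b
  3: ce$bc -> last char: c
  4: e$bcc -> last char: c


BWT = e$bcc


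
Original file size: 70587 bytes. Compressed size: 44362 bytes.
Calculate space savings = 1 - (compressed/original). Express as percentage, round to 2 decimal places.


ratio = compressed/original = 44362/70587 = 0.628473
savings = 1 - ratio = 1 - 0.628473 = 0.371527
as a percentage: 0.371527 * 100 = 37.15%

Space savings = 1 - 44362/70587 = 37.15%


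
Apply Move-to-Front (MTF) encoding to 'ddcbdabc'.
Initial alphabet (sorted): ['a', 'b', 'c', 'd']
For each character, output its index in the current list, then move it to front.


MTF encoding:
'd': index 3 in ['a', 'b', 'c', 'd'] -> ['d', 'a', 'b', 'c']
'd': index 0 in ['d', 'a', 'b', 'c'] -> ['d', 'a', 'b', 'c']
'c': index 3 in ['d', 'a', 'b', 'c'] -> ['c', 'd', 'a', 'b']
'b': index 3 in ['c', 'd', 'a', 'b'] -> ['b', 'c', 'd', 'a']
'd': index 2 in ['b', 'c', 'd', 'a'] -> ['d', 'b', 'c', 'a']
'a': index 3 in ['d', 'b', 'c', 'a'] -> ['a', 'd', 'b', 'c']
'b': index 2 in ['a', 'd', 'b', 'c'] -> ['b', 'a', 'd', 'c']
'c': index 3 in ['b', 'a', 'd', 'c'] -> ['c', 'b', 'a', 'd']


Output: [3, 0, 3, 3, 2, 3, 2, 3]


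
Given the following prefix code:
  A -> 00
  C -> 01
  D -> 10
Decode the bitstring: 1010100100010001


Decoding step by step:
Bits 10 -> D
Bits 10 -> D
Bits 10 -> D
Bits 01 -> C
Bits 00 -> A
Bits 01 -> C
Bits 00 -> A
Bits 01 -> C


Decoded message: DDDCACAC


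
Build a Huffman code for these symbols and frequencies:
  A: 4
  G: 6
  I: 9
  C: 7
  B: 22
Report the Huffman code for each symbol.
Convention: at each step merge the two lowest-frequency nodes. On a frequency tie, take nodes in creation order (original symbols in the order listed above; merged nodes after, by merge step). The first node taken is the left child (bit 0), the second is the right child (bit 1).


Huffman tree construction:
Step 1: Merge A(4) + G(6) = 10
Step 2: Merge C(7) + I(9) = 16
Step 3: Merge (A+G)(10) + (C+I)(16) = 26
Step 4: Merge B(22) + ((A+G)+(C+I))(26) = 48
Read each symbol's code off the tree from the root (left child = 0, right child = 1).

Codes:
  A: 100 (length 3)
  G: 101 (length 3)
  I: 111 (length 3)
  C: 110 (length 3)
  B: 0 (length 1)
Average code length: 100/48 = 2.0833 bits/symbol


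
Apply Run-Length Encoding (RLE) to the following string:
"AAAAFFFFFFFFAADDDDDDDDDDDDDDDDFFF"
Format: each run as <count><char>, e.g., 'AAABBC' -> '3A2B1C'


Scanning runs left to right:
  i=0: run of 'A' x 4 -> '4A'
  i=4: run of 'F' x 8 -> '8F'
  i=12: run of 'A' x 2 -> '2A'
  i=14: run of 'D' x 16 -> '16D'
  i=30: run of 'F' x 3 -> '3F'

RLE = 4A8F2A16D3F


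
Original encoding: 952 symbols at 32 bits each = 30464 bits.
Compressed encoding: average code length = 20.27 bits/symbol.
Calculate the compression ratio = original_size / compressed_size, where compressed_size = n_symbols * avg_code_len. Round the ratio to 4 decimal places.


original_size = n_symbols * orig_bits = 952 * 32 = 30464 bits
compressed_size = n_symbols * avg_code_len = 952 * 20.27 = 19297.04 bits
ratio = original_size / compressed_size = 30464 / 19297.04 = 1.5787

Compression ratio = 1.5787


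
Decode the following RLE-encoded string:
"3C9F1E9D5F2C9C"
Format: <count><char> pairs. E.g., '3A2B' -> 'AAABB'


Expanding each <count><char> pair:
  3C -> 'CCC'
  9F -> 'FFFFFFFFF'
  1E -> 'E'
  9D -> 'DDDDDDDDD'
  5F -> 'FFFFF'
  2C -> 'CC'
  9C -> 'CCCCCCCCC'

Decoded = CCCFFFFFFFFFEDDDDDDDDDFFFFFCCCCCCCCCCC


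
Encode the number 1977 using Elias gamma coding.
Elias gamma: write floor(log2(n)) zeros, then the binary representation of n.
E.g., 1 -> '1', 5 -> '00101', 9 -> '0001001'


num_bits = floor(log2(1977)) + 1 = 11
leading_zeros = num_bits - 1 = 10
binary(1977) = 11110111001

Elias gamma(1977) = '0000000000' + '11110111001' = 000000000011110111001 (21 bits)


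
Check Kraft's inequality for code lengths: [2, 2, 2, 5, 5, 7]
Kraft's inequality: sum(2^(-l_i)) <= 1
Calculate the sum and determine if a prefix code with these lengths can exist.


Sum = 2^(-2) + 2^(-2) + 2^(-2) + 2^(-5) + 2^(-5) + 2^(-7)
    = 0.25 + 0.25 + 0.25 + 0.03125 + 0.03125 + 0.0078125
    = 105/128 = 0.8203125
Since 0.8203125 <= 1, Kraft's inequality IS satisfied.
A prefix code with these lengths CAN exist.

Kraft sum = 0.8203125. Satisfied.


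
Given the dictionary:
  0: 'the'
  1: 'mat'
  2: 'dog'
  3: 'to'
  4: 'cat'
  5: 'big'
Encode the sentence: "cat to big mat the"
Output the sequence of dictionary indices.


Look up each word in the dictionary:
  'cat' -> 4
  'to' -> 3
  'big' -> 5
  'mat' -> 1
  'the' -> 0

Encoded: [4, 3, 5, 1, 0]


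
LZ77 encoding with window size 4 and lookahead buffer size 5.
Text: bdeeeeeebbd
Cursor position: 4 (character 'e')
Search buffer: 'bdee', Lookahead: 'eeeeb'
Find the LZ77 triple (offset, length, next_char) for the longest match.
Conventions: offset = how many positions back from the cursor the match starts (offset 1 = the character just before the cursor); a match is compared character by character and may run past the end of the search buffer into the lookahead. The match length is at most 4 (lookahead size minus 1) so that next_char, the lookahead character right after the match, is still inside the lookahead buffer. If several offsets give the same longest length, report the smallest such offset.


Try each offset into the search buffer:
  offset=1 (pos 3, char 'e'): match length 4
  offset=2 (pos 2, char 'e'): match length 4
  offset=3 (pos 1, char 'd'): match length 0
  offset=4 (pos 0, char 'b'): match length 0
Longest match has length 4, found at offsets 1, 2; take the smallest, offset 1.
next_char = character at position 4 + 4 = 8 -> 'b'

Best match: offset=1, length=4 (matching 'eeee' starting at position 3)
LZ77 triple: (1, 4, 'b')


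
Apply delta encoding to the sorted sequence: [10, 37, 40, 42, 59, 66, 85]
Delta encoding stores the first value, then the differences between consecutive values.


First value: 10
Deltas:
  37 - 10 = 27
  40 - 37 = 3
  42 - 40 = 2
  59 - 42 = 17
  66 - 59 = 7
  85 - 66 = 19


Delta encoded: [10, 27, 3, 2, 17, 7, 19]


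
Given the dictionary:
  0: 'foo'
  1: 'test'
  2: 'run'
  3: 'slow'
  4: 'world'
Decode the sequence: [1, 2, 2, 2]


Look up each index in the dictionary:
  1 -> 'test'
  2 -> 'run'
  2 -> 'run'
  2 -> 'run'

Decoded: "test run run run"


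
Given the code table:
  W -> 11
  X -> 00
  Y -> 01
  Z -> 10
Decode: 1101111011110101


Decoding:
11 -> W
01 -> Y
11 -> W
10 -> Z
11 -> W
11 -> W
01 -> Y
01 -> Y


Result: WYWZWWYY


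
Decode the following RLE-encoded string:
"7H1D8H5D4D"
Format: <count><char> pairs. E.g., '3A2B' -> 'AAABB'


Expanding each <count><char> pair:
  7H -> 'HHHHHHH'
  1D -> 'D'
  8H -> 'HHHHHHHH'
  5D -> 'DDDDD'
  4D -> 'DDDD'

Decoded = HHHHHHHDHHHHHHHHDDDDDDDDD


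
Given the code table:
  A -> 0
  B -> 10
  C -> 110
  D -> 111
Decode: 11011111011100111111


Decoding:
110 -> C
111 -> D
110 -> C
111 -> D
0 -> A
0 -> A
111 -> D
111 -> D


Result: CDCDAADD


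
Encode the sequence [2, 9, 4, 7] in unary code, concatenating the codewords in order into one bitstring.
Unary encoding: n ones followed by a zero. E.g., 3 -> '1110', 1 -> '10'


Encode each number as n ones followed by a terminating 0:
  2 -> 110 (3 bits)
  9 -> 1111111110 (10 bits)
  4 -> 11110 (5 bits)
  7 -> 11111110 (8 bits)
Total length = 3 + 10 + 5 + 8 = 26 bits.

Unary([2, 9, 4, 7]) = 11011111111101111011111110 (26 bits)


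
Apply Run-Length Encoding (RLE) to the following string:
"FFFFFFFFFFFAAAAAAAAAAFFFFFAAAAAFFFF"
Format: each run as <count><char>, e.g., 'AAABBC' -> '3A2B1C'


Scanning runs left to right:
  i=0: run of 'F' x 11 -> '11F'
  i=11: run of 'A' x 10 -> '10A'
  i=21: run of 'F' x 5 -> '5F'
  i=26: run of 'A' x 5 -> '5A'
  i=31: run of 'F' x 4 -> '4F'

RLE = 11F10A5F5A4F


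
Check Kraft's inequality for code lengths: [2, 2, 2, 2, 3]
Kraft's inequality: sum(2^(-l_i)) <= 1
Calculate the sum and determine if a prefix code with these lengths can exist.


Sum = 2^(-2) + 2^(-2) + 2^(-2) + 2^(-2) + 2^(-3)
    = 0.25 + 0.25 + 0.25 + 0.25 + 0.125
    = 9/8 = 1.125
Since 1.125 > 1, Kraft's inequality is NOT satisfied.
A prefix code with these lengths CANNOT exist.

Kraft sum = 1.125. Not satisfied.


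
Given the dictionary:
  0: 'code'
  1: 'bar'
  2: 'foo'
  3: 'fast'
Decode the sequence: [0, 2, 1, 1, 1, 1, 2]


Look up each index in the dictionary:
  0 -> 'code'
  2 -> 'foo'
  1 -> 'bar'
  1 -> 'bar'
  1 -> 'bar'
  1 -> 'bar'
  2 -> 'foo'

Decoded: "code foo bar bar bar bar foo"


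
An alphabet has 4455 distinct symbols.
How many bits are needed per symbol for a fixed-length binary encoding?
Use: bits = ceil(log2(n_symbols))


log2(4455) = 12.1212
Bracket: 2^12 = 4096 < 4455 <= 2^13 = 8192
So ceil(log2(4455)) = 13

bits = ceil(log2(4455)) = ceil(12.1212) = 13 bits


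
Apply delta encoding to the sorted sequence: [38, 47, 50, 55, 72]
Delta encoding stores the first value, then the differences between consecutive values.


First value: 38
Deltas:
  47 - 38 = 9
  50 - 47 = 3
  55 - 50 = 5
  72 - 55 = 17


Delta encoded: [38, 9, 3, 5, 17]


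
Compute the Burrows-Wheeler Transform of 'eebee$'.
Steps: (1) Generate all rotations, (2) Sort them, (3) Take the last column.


Rotations (sorted):
  0: $eebee -> last char: e
  1: bee$ee -> last char: e
  2: e$eebe -> last char: e
  3: ebee$e -> last char: e
  4: ee$eeb -> last char: b
  5: eebee$ -> last char: $


BWT = eeeeb$


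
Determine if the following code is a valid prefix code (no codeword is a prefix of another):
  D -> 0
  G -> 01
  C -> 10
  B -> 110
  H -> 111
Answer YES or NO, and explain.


Checking each pair (does one codeword prefix another?):
  D='0' vs G='01': prefix -- VIOLATION

NO -- this is NOT a valid prefix code. D (0) is a prefix of G (01).
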